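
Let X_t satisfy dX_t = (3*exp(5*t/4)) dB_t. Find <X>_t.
<X>_t = 18*exp(5*t/2)/5 - 18/5

For an Itô process dX_t = a(t) dt + b(t) dB_t, the quadratic variation is <X>_t = int_0^t b(s)^2 ds (the drift term does not contribute). Here b(s) = 3*exp(5*s/4), so
  b(s)^2 = 9*exp(5*s/2).
Integrating from 0 to t:
  <X>_t = int_0^t (9*exp(5*s/2)) ds = 18*exp(5*t/2)/5 - 18/5.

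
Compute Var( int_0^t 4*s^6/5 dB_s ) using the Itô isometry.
Var = 16*t^13/325

The Itô integral of a deterministic integrand f(s) has mean 0 because each increment f(s) * (B_{s+ds} - B_s) has mean 0. By the Itô isometry:
  Var( int_0^t f(s) dB_s ) = E[ (int_0^t f(s) dB_s)^2 ] = int_0^t f(s)^2 ds.
Here f(s) = 4*s^6/5, so f(s)^2 = 16*s^12/25. Integrate:
  int_0^t (16*s^12/25) ds = 16*t^13/325.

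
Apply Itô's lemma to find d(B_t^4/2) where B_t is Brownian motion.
d(B_t^4/2) = (3*B_t^2) dt + (2*B_t^3) dB_t

Itô's formula for f(B_t) gives d f(B_t) = f'(B_t) dB_t + (1/2) f''(B_t) dt. Compute derivatives of f(x) = x^4/2:
  f'(x)  = 2*x^3
  f''(x) = 6*x^2
Substitute x = B_t and multiply the f'' term by 1/2:
  drift     = (1/2) * (6*x^2) evaluated at B_t = 3*B_t^2
  diffusion = (2*x^3) evaluated at B_t = 2*B_t^3
Therefore d(B_t^4/2) = (3*B_t^2) dt + (2*B_t^3) dB_t.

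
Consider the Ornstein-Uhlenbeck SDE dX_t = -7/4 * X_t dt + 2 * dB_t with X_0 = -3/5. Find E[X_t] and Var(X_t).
E[X_t] = -3*exp(-7*t/4)/5; Var(X_t) = 8/7 - 8*exp(-7*t/2)/7

The OU SDE dX = -theta X dt + sigma dB admits the integrating factor exp(theta t): d(exp(theta t) X_t) = sigma exp(theta t) dB_t. Integrating from 0 to t:
  X_t = x_0 * exp(-theta t) + sigma * int_0^t exp(-theta (t-s)) dB_s.
The Itô integral has mean 0 and (by the Itô isometry) variance sigma^2 * int_0^t exp(-2 theta (t - s)) ds = sigma^2 * (1 - exp(-2 theta t)) / (2 theta).
With theta = 7/4, sigma = 2, x_0 = -3/5:
  E[X_t] = -3/5 * exp(-7/4 t) = -3*exp(-7*t/4)/5
  Var(X_t) = (2)^2 * (1 - exp(-2*7/4 t)) / (2 * 7/4) = 8/7 - 8*exp(-7*t/2)/7.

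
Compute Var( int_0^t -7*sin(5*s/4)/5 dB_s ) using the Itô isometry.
Var = 49*t/50 - 49*sin(5*t/2)/125

The Itô integral of a deterministic integrand f(s) has mean 0 because each increment f(s) * (B_{s+ds} - B_s) has mean 0. By the Itô isometry:
  Var( int_0^t f(s) dB_s ) = E[ (int_0^t f(s) dB_s)^2 ] = int_0^t f(s)^2 ds.
Here f(s) = -7*sin(5*s/4)/5, so f(s)^2 = 49*sin(5*s/4)^2/25. Integrate:
  int_0^t (49*sin(5*s/4)^2/25) ds = 49*t/50 - 49*sin(5*t/2)/125.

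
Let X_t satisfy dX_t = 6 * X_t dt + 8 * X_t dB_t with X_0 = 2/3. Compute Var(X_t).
Var(X_t) = 4*(exp(64*t) - 1)*exp(12*t)/9

For GBM dX = mu X dt + sigma X dB with X_0 = x_0, apply Itô to Y = log X: dY = (mu - sigma^2/2) dt + sigma dB, so Y_t = log(x_0) + (mu - sigma^2/2) t + sigma B_t and hence X_t = x_0 * exp((mu - sigma^2/2) t + sigma B_t).
With mu = 6, sigma = 8, x_0 = 2/3, this gives:
  X_t = 2/3 * exp((-26) * t + (8) * B_t).
Since sigma*B_t ~ Normal(0, sigma^2 t), E[exp(sigma*B_t)] = exp(sigma^2 t / 2); so E[X_t] = x_0 * exp((mu - sigma^2/2) t) * exp(sigma^2 t / 2) = x_0 * exp(mu t) = 2*exp(6*t)/3.
Var(X_t) = E[X_t^2] - (E[X_t])^2 = x_0^2 * exp(2 mu t) * (exp(sigma^2 t) - 1) = 4*(exp(64*t) - 1)*exp(12*t)/9.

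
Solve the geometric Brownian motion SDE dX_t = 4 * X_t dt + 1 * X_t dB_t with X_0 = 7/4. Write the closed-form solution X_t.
X_t = 7/4 * exp((7/2) * t + (1) * B_t)

For GBM dX = mu X dt + sigma X dB with X_0 = x_0, apply Itô to Y = log X: dY = (mu - sigma^2/2) dt + sigma dB, so Y_t = log(x_0) + (mu - sigma^2/2) t + sigma B_t and hence X_t = x_0 * exp((mu - sigma^2/2) t + sigma B_t).
With mu = 4, sigma = 1, x_0 = 7/4, this gives:
  X_t = 7/4 * exp((7/2) * t + (1) * B_t).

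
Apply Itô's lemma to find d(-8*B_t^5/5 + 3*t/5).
d(-8*B_t^5/5 + 3*t/5) = (3/5 - 16*B_t^3) dt + (-8*B_t^4) dB_t

Itô's formula for f(t, x): d f(t, B_t) = (f_t + (1/2) f_xx) dt + f_x dB_t. Compute partials of f(t, x) = 3*t/5 - 8*x^5/5:
  f_t(t,x)  = 3/5
  f_x(t,x)  = -8*x^4
  f_xx(t,x) = -32*x^3
Assemble drift = f_t + (1/2) f_xx = 3/5 - 16*x^3 and diffusion = f_x = -8*x^4. Substituting x = B_t:
  d(-8*B_t^5/5 + 3*t/5) = (3/5 - 16*B_t^3) dt + (-8*B_t^4) dB_t.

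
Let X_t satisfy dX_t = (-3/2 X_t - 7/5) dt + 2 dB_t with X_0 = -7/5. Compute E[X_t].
E[X_t] = -14/15 - 7*exp(-3*t/2)/15

Taking expectations and using E[dB_t] = 0, the mean m(t) = E[X_t] satisfies the ODE m'(t) = a m(t) + b with m(0) = x_0. With a = -3/2, b = -7/5, x_0 = -7/5, the solution is
  m(t) = x_0 * exp(a t) + (b/a) * (exp(a t) - 1)
       = (-7/5) * exp((-3/2) t) + ((-7/5)/(-3/2)) * (exp((-3/2) t) - 1)
       = -14/15 - 7*exp(-3*t/2)/15.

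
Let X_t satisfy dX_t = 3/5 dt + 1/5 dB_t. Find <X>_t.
<X>_t = t/25

For an Itô process dX_t = a(t) dt + b(t) dB_t, the quadratic variation is <X>_t = int_0^t b(s)^2 ds (the drift term does not contribute). Here b(s) = 1/5, so
  b(s)^2 = 1/25.
Integrating from 0 to t:
  <X>_t = int_0^t (1/25) ds = t/25.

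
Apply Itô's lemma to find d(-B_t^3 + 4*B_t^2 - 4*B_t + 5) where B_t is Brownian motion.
d(-B_t^3 + 4*B_t^2 - 4*B_t + 5) = (4 - 3*B_t) dt + (-3*B_t^2 + 8*B_t - 4) dB_t

Itô's formula for f(B_t) gives d f(B_t) = f'(B_t) dB_t + (1/2) f''(B_t) dt. Compute derivatives of f(x) = -x^3 + 4*x^2 - 4*x + 5:
  f'(x)  = -3*x^2 + 8*x - 4
  f''(x) = 8 - 6*x
Substitute x = B_t and multiply the f'' term by 1/2:
  drift     = (1/2) * (8 - 6*x) evaluated at B_t = 4 - 3*B_t
  diffusion = (-3*x^2 + 8*x - 4) evaluated at B_t = -3*B_t^2 + 8*B_t - 4
Therefore d(-B_t^3 + 4*B_t^2 - 4*B_t + 5) = (4 - 3*B_t) dt + (-3*B_t^2 + 8*B_t - 4) dB_t.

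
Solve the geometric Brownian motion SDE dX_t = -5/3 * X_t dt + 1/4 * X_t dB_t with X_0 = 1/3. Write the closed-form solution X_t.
X_t = 1/3 * exp((-163/96) * t + (1/4) * B_t)

For GBM dX = mu X dt + sigma X dB with X_0 = x_0, apply Itô to Y = log X: dY = (mu - sigma^2/2) dt + sigma dB, so Y_t = log(x_0) + (mu - sigma^2/2) t + sigma B_t and hence X_t = x_0 * exp((mu - sigma^2/2) t + sigma B_t).
With mu = -5/3, sigma = 1/4, x_0 = 1/3, this gives:
  X_t = 1/3 * exp((-163/96) * t + (1/4) * B_t).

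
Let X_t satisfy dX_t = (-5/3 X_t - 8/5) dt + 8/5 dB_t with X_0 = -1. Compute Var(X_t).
Var(X_t) = 96/125 - 96*exp(-10*t/3)/125

The variance V(t) = Var(X_t) satisfies V'(t) = 2 a V(t) + c^2 with V(0) = 0 (drift coefficient is linear in X, diffusion is constant). With a = -5/3, c = 8/5, the solution is
  V(t) = (c^2 / (2 a)) * (exp(2 a t) - 1)
       = ((8/5)^2 / (2*(-5/3))) * (exp((-10/3) t) - 1)
       = 96/125 - 96*exp(-10*t/3)/125.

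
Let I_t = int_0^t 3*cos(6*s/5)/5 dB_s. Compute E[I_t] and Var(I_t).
E[I_t] = 0; Var(I_t) = 9*t/50 + 3*sin(12*t/5)/40

The Itô integral of a deterministic integrand f(s) has mean 0 because each increment f(s) * (B_{s+ds} - B_s) has mean 0. By the Itô isometry:
  Var( int_0^t f(s) dB_s ) = E[ (int_0^t f(s) dB_s)^2 ] = int_0^t f(s)^2 ds.
Here f(s) = 3*cos(6*s/5)/5, so f(s)^2 = 9*cos(6*s/5)^2/25. Integrate:
  int_0^t (9*cos(6*s/5)^2/25) ds = 9*t/50 + 3*sin(12*t/5)/40.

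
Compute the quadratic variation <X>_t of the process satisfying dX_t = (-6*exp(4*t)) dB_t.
<X>_t = 9*exp(8*t)/2 - 9/2

For an Itô process dX_t = a(t) dt + b(t) dB_t, the quadratic variation is <X>_t = int_0^t b(s)^2 ds (the drift term does not contribute). Here b(s) = -6*exp(4*s), so
  b(s)^2 = 36*exp(8*s).
Integrating from 0 to t:
  <X>_t = int_0^t (36*exp(8*s)) ds = 9*exp(8*t)/2 - 9/2.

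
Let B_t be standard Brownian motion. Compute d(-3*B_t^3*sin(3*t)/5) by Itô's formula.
d(-3*B_t^3*sin(3*t)/5) = (-9*B_t*(B_t^2*cos(3*t) + sin(3*t))/5) dt + (-9*B_t^2*sin(3*t)/5) dB_t

Itô's formula for f(t, x): d f(t, B_t) = (f_t + (1/2) f_xx) dt + f_x dB_t. Compute partials of f(t, x) = -3*x^3*sin(3*t)/5:
  f_t(t,x)  = -9*x^3*cos(3*t)/5
  f_x(t,x)  = -9*x^2*sin(3*t)/5
  f_xx(t,x) = -18*x*sin(3*t)/5
Assemble drift = f_t + (1/2) f_xx = -9*x*(x^2*cos(3*t) + sin(3*t))/5 and diffusion = f_x = -9*x^2*sin(3*t)/5. Substituting x = B_t:
  d(-3*B_t^3*sin(3*t)/5) = (-9*B_t*(B_t^2*cos(3*t) + sin(3*t))/5) dt + (-9*B_t^2*sin(3*t)/5) dB_t.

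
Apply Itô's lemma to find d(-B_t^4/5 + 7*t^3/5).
d(-B_t^4/5 + 7*t^3/5) = (-6*B_t^2/5 + 21*t^2/5) dt + (-4*B_t^3/5) dB_t

Itô's formula for f(t, x): d f(t, B_t) = (f_t + (1/2) f_xx) dt + f_x dB_t. Compute partials of f(t, x) = 7*t^3/5 - x^4/5:
  f_t(t,x)  = 21*t^2/5
  f_x(t,x)  = -4*x^3/5
  f_xx(t,x) = -12*x^2/5
Assemble drift = f_t + (1/2) f_xx = 21*t^2/5 - 6*x^2/5 and diffusion = f_x = -4*x^3/5. Substituting x = B_t:
  d(-B_t^4/5 + 7*t^3/5) = (-6*B_t^2/5 + 21*t^2/5) dt + (-4*B_t^3/5) dB_t.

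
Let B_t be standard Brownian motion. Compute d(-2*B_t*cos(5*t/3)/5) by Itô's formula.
d(-2*B_t*cos(5*t/3)/5) = (2*B_t*sin(5*t/3)/3) dt + (-2*cos(5*t/3)/5) dB_t

Itô's formula for f(t, x): d f(t, B_t) = (f_t + (1/2) f_xx) dt + f_x dB_t. Compute partials of f(t, x) = -2*x*cos(5*t/3)/5:
  f_t(t,x)  = 2*x*sin(5*t/3)/3
  f_x(t,x)  = -2*cos(5*t/3)/5
  f_xx(t,x) = 0
Assemble drift = f_t + (1/2) f_xx = 2*x*sin(5*t/3)/3 and diffusion = f_x = -2*cos(5*t/3)/5. Substituting x = B_t:
  d(-2*B_t*cos(5*t/3)/5) = (2*B_t*sin(5*t/3)/3) dt + (-2*cos(5*t/3)/5) dB_t.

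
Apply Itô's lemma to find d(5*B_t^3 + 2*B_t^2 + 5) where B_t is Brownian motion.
d(5*B_t^3 + 2*B_t^2 + 5) = (15*B_t + 2) dt + (B_t*(15*B_t + 4)) dB_t

Itô's formula for f(B_t) gives d f(B_t) = f'(B_t) dB_t + (1/2) f''(B_t) dt. Compute derivatives of f(x) = 5*x^3 + 2*x^2 + 5:
  f'(x)  = x*(15*x + 4)
  f''(x) = 30*x + 4
Substitute x = B_t and multiply the f'' term by 1/2:
  drift     = (1/2) * (30*x + 4) evaluated at B_t = 15*B_t + 2
  diffusion = (x*(15*x + 4)) evaluated at B_t = B_t*(15*B_t + 4)
Therefore d(5*B_t^3 + 2*B_t^2 + 5) = (15*B_t + 2) dt + (B_t*(15*B_t + 4)) dB_t.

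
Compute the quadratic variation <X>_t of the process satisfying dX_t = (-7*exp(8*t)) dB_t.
<X>_t = 49*exp(16*t)/16 - 49/16

For an Itô process dX_t = a(t) dt + b(t) dB_t, the quadratic variation is <X>_t = int_0^t b(s)^2 ds (the drift term does not contribute). Here b(s) = -7*exp(8*s), so
  b(s)^2 = 49*exp(16*s).
Integrating from 0 to t:
  <X>_t = int_0^t (49*exp(16*s)) ds = 49*exp(16*t)/16 - 49/16.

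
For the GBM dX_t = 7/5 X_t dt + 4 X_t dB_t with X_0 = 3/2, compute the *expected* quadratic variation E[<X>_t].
E[<X>_t] = 90*exp(94*t/5)/47 - 90/47

<X>_t = int_0^t (4 * X_s)^2 ds. Taking expectation inside the integral: E[<X>_t] = 4^2 * int_0^t E[X_s^2] ds. For GBM, E[X_s^2] = x_0^2 * exp((2 mu + sigma^2) s). Integrating:
  E[<X>_t] = 4^2 * (3/2)^2 * (exp((2*(7/5) + 4^2) t) - 1) / (2*(7/5) + 4^2)
           = 4^2 * (3/2)^2 * (exp((94/5) t) - 1) / (94/5) = 90*exp(94*t/5)/47 - 90/47.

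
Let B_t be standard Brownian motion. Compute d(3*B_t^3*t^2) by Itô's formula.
d(3*B_t^3*t^2) = (3*B_t*t*(2*B_t^2 + 3*t)) dt + (9*B_t^2*t^2) dB_t

Itô's formula for f(t, x): d f(t, B_t) = (f_t + (1/2) f_xx) dt + f_x dB_t. Compute partials of f(t, x) = 3*t^2*x^3:
  f_t(t,x)  = 6*t*x^3
  f_x(t,x)  = 9*t^2*x^2
  f_xx(t,x) = 18*t^2*x
Assemble drift = f_t + (1/2) f_xx = 3*t*x*(3*t + 2*x^2) and diffusion = f_x = 9*t^2*x^2. Substituting x = B_t:
  d(3*B_t^3*t^2) = (3*B_t*t*(2*B_t^2 + 3*t)) dt + (9*B_t^2*t^2) dB_t.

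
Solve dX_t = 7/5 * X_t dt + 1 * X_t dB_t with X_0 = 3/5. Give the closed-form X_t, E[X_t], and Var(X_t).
X_t = 3/5 * exp((9/10) t + (1) B_t); E[X_t] = 3*exp(7*t/5)/5; Var(X_t) = 9*(exp(t) - 1)*exp(14*t/5)/25

For GBM dX = mu X dt + sigma X dB with X_0 = x_0, apply Itô to Y = log X: dY = (mu - sigma^2/2) dt + sigma dB, so Y_t = log(x_0) + (mu - sigma^2/2) t + sigma B_t and hence X_t = x_0 * exp((mu - sigma^2/2) t + sigma B_t).
With mu = 7/5, sigma = 1, x_0 = 3/5, this gives:
  X_t = 3/5 * exp((9/10) * t + (1) * B_t).
Since sigma*B_t ~ Normal(0, sigma^2 t), E[exp(sigma*B_t)] = exp(sigma^2 t / 2); so E[X_t] = x_0 * exp((mu - sigma^2/2) t) * exp(sigma^2 t / 2) = x_0 * exp(mu t) = 3*exp(7*t/5)/5.
Var(X_t) = E[X_t^2] - (E[X_t])^2 = x_0^2 * exp(2 mu t) * (exp(sigma^2 t) - 1) = 9*(exp(t) - 1)*exp(14*t/5)/25.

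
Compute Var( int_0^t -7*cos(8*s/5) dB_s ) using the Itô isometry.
Var = 49*t/2 + 245*sin(8*t/5)*cos(8*t/5)/16

The Itô integral of a deterministic integrand f(s) has mean 0 because each increment f(s) * (B_{s+ds} - B_s) has mean 0. By the Itô isometry:
  Var( int_0^t f(s) dB_s ) = E[ (int_0^t f(s) dB_s)^2 ] = int_0^t f(s)^2 ds.
Here f(s) = -7*cos(8*s/5), so f(s)^2 = 49*cos(8*s/5)^2. Integrate:
  int_0^t (49*cos(8*s/5)^2) ds = 49*t/2 + 245*sin(8*t/5)*cos(8*t/5)/16.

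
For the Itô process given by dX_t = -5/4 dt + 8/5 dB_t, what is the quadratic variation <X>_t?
<X>_t = 64*t/25

For an Itô process dX_t = a(t) dt + b(t) dB_t, the quadratic variation is <X>_t = int_0^t b(s)^2 ds (the drift term does not contribute). Here b(s) = 8/5, so
  b(s)^2 = 64/25.
Integrating from 0 to t:
  <X>_t = int_0^t (64/25) ds = 64*t/25.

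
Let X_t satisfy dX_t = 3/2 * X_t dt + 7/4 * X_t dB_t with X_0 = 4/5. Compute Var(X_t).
Var(X_t) = 16*(exp(49*t/16) - 1)*exp(3*t)/25

For GBM dX = mu X dt + sigma X dB with X_0 = x_0, apply Itô to Y = log X: dY = (mu - sigma^2/2) dt + sigma dB, so Y_t = log(x_0) + (mu - sigma^2/2) t + sigma B_t and hence X_t = x_0 * exp((mu - sigma^2/2) t + sigma B_t).
With mu = 3/2, sigma = 7/4, x_0 = 4/5, this gives:
  X_t = 4/5 * exp((-1/32) * t + (7/4) * B_t).
Since sigma*B_t ~ Normal(0, sigma^2 t), E[exp(sigma*B_t)] = exp(sigma^2 t / 2); so E[X_t] = x_0 * exp((mu - sigma^2/2) t) * exp(sigma^2 t / 2) = x_0 * exp(mu t) = 4*exp(3*t/2)/5.
Var(X_t) = E[X_t^2] - (E[X_t])^2 = x_0^2 * exp(2 mu t) * (exp(sigma^2 t) - 1) = 16*(exp(49*t/16) - 1)*exp(3*t)/25.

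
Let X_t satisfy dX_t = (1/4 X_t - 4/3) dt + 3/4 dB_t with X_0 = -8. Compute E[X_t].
E[X_t] = 16/3 - 40*exp(t/4)/3

Taking expectations and using E[dB_t] = 0, the mean m(t) = E[X_t] satisfies the ODE m'(t) = a m(t) + b with m(0) = x_0. With a = 1/4, b = -4/3, x_0 = -8, the solution is
  m(t) = x_0 * exp(a t) + (b/a) * (exp(a t) - 1)
       = (-8) * exp((1/4) t) + ((-4/3)/(1/4)) * (exp((1/4) t) - 1)
       = 16/3 - 40*exp(t/4)/3.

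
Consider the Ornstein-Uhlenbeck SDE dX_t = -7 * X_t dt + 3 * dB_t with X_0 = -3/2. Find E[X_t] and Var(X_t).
E[X_t] = -3*exp(-7*t)/2; Var(X_t) = 9/14 - 9*exp(-14*t)/14

The OU SDE dX = -theta X dt + sigma dB admits the integrating factor exp(theta t): d(exp(theta t) X_t) = sigma exp(theta t) dB_t. Integrating from 0 to t:
  X_t = x_0 * exp(-theta t) + sigma * int_0^t exp(-theta (t-s)) dB_s.
The Itô integral has mean 0 and (by the Itô isometry) variance sigma^2 * int_0^t exp(-2 theta (t - s)) ds = sigma^2 * (1 - exp(-2 theta t)) / (2 theta).
With theta = 7, sigma = 3, x_0 = -3/2:
  E[X_t] = -3/2 * exp(-7 t) = -3*exp(-7*t)/2
  Var(X_t) = (3)^2 * (1 - exp(-2*7 t)) / (2 * 7) = 9/14 - 9*exp(-14*t)/14.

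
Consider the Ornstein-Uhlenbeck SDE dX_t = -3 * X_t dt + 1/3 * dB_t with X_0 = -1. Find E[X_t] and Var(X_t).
E[X_t] = -exp(-3*t); Var(X_t) = 1/54 - exp(-6*t)/54

The OU SDE dX = -theta X dt + sigma dB admits the integrating factor exp(theta t): d(exp(theta t) X_t) = sigma exp(theta t) dB_t. Integrating from 0 to t:
  X_t = x_0 * exp(-theta t) + sigma * int_0^t exp(-theta (t-s)) dB_s.
The Itô integral has mean 0 and (by the Itô isometry) variance sigma^2 * int_0^t exp(-2 theta (t - s)) ds = sigma^2 * (1 - exp(-2 theta t)) / (2 theta).
With theta = 3, sigma = 1/3, x_0 = -1:
  E[X_t] = -1 * exp(-3 t) = -exp(-3*t)
  Var(X_t) = (1/3)^2 * (1 - exp(-2*3 t)) / (2 * 3) = 1/54 - exp(-6*t)/54.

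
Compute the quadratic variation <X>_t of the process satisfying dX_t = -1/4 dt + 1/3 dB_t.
<X>_t = t/9

For an Itô process dX_t = a(t) dt + b(t) dB_t, the quadratic variation is <X>_t = int_0^t b(s)^2 ds (the drift term does not contribute). Here b(s) = 1/3, so
  b(s)^2 = 1/9.
Integrating from 0 to t:
  <X>_t = int_0^t (1/9) ds = t/9.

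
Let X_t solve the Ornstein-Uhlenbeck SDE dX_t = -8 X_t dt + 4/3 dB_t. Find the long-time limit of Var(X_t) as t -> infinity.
lim Var(X_t) = 1/9

The OU SDE dX = -theta X dt + sigma dB admits the integrating factor exp(theta t): d(exp(theta t) X_t) = sigma exp(theta t) dB_t. Integrating from 0 to t gives X_t = x_0 * exp(-theta t) + sigma * int_0^t exp(-theta (t-s)) dB_s for any initial x_0. The Itô integral has variance (by the Itô isometry) sigma^2 * int_0^t exp(-2 theta (t - s)) ds = sigma^2 * (1 - exp(-2 theta t)) / (2 theta), independent of x_0.
With theta = 8, sigma = 4/3:
  Var(X_t) = (4/3)^2 * (1 - exp(-2*8 t)) / (2 * 8) = 1/9 - exp(-16*t)/9.
As t -> infinity, exp(-2*8 t) -> 0, so the stationary variance is sigma^2 / (2 theta) = 1/9.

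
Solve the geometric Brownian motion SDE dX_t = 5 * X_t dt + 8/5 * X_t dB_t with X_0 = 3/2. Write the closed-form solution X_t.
X_t = 3/2 * exp((93/25) * t + (8/5) * B_t)

For GBM dX = mu X dt + sigma X dB with X_0 = x_0, apply Itô to Y = log X: dY = (mu - sigma^2/2) dt + sigma dB, so Y_t = log(x_0) + (mu - sigma^2/2) t + sigma B_t and hence X_t = x_0 * exp((mu - sigma^2/2) t + sigma B_t).
With mu = 5, sigma = 8/5, x_0 = 3/2, this gives:
  X_t = 3/2 * exp((93/25) * t + (8/5) * B_t).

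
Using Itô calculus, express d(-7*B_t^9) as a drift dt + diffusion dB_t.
d(-7*B_t^9) = (-252*B_t^7) dt + (-63*B_t^8) dB_t

Itô's formula for f(B_t) gives d f(B_t) = f'(B_t) dB_t + (1/2) f''(B_t) dt. Compute derivatives of f(x) = -7*x^9:
  f'(x)  = -63*x^8
  f''(x) = -504*x^7
Substitute x = B_t and multiply the f'' term by 1/2:
  drift     = (1/2) * (-504*x^7) evaluated at B_t = -252*B_t^7
  diffusion = (-63*x^8) evaluated at B_t = -63*B_t^8
Therefore d(-7*B_t^9) = (-252*B_t^7) dt + (-63*B_t^8) dB_t.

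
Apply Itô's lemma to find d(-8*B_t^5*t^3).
d(-8*B_t^5*t^3) = (B_t^3*t^2*(-24*B_t^2 - 80*t)) dt + (-40*B_t^4*t^3) dB_t

Itô's formula for f(t, x): d f(t, B_t) = (f_t + (1/2) f_xx) dt + f_x dB_t. Compute partials of f(t, x) = -8*t^3*x^5:
  f_t(t,x)  = -24*t^2*x^5
  f_x(t,x)  = -40*t^3*x^4
  f_xx(t,x) = -160*t^3*x^3
Assemble drift = f_t + (1/2) f_xx = t^2*x^3*(-80*t - 24*x^2) and diffusion = f_x = -40*t^3*x^4. Substituting x = B_t:
  d(-8*B_t^5*t^3) = (B_t^3*t^2*(-24*B_t^2 - 80*t)) dt + (-40*B_t^4*t^3) dB_t.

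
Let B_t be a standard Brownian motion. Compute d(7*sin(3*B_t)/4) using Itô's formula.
d(7*sin(3*B_t)/4) = (-63*sin(3*B_t)/8) dt + (21*cos(3*B_t)/4) dB_t

Itô's formula for f(B_t) gives d f(B_t) = f'(B_t) dB_t + (1/2) f''(B_t) dt. Compute derivatives of f(x) = 7*sin(3*x)/4:
  f'(x)  = 21*cos(3*x)/4
  f''(x) = -63*sin(3*x)/4
Substitute x = B_t and multiply the f'' term by 1/2:
  drift     = (1/2) * (-63*sin(3*x)/4) evaluated at B_t = -63*sin(3*B_t)/8
  diffusion = (21*cos(3*x)/4) evaluated at B_t = 21*cos(3*B_t)/4
Therefore d(7*sin(3*B_t)/4) = (-63*sin(3*B_t)/8) dt + (21*cos(3*B_t)/4) dB_t.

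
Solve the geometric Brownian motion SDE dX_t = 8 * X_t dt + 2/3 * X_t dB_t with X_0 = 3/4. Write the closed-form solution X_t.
X_t = 3/4 * exp((70/9) * t + (2/3) * B_t)

For GBM dX = mu X dt + sigma X dB with X_0 = x_0, apply Itô to Y = log X: dY = (mu - sigma^2/2) dt + sigma dB, so Y_t = log(x_0) + (mu - sigma^2/2) t + sigma B_t and hence X_t = x_0 * exp((mu - sigma^2/2) t + sigma B_t).
With mu = 8, sigma = 2/3, x_0 = 3/4, this gives:
  X_t = 3/4 * exp((70/9) * t + (2/3) * B_t).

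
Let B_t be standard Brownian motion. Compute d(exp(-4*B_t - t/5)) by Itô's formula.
d(exp(-4*B_t - t/5)) = (39*exp(-4*B_t - t/5)/5) dt + (-4*exp(-4*B_t - t/5)) dB_t

Itô's formula for f(t, x): d f(t, B_t) = (f_t + (1/2) f_xx) dt + f_x dB_t. Compute partials of f(t, x) = exp(-t/5 - 4*x):
  f_t(t,x)  = -exp(-t/5 - 4*x)/5
  f_x(t,x)  = -4*exp(-t/5 - 4*x)
  f_xx(t,x) = 16*exp(-t/5 - 4*x)
Assemble drift = f_t + (1/2) f_xx = 39*exp(-t/5 - 4*x)/5 and diffusion = f_x = -4*exp(-t/5 - 4*x). Substituting x = B_t:
  d(exp(-4*B_t - t/5)) = (39*exp(-4*B_t - t/5)/5) dt + (-4*exp(-4*B_t - t/5)) dB_t.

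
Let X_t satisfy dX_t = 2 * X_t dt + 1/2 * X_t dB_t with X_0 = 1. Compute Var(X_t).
Var(X_t) = (exp(t/4) - 1)*exp(4*t)

For GBM dX = mu X dt + sigma X dB with X_0 = x_0, apply Itô to Y = log X: dY = (mu - sigma^2/2) dt + sigma dB, so Y_t = log(x_0) + (mu - sigma^2/2) t + sigma B_t and hence X_t = x_0 * exp((mu - sigma^2/2) t + sigma B_t).
With mu = 2, sigma = 1/2, x_0 = 1, this gives:
  X_t = 1 * exp((15/8) * t + (1/2) * B_t).
Since sigma*B_t ~ Normal(0, sigma^2 t), E[exp(sigma*B_t)] = exp(sigma^2 t / 2); so E[X_t] = x_0 * exp((mu - sigma^2/2) t) * exp(sigma^2 t / 2) = x_0 * exp(mu t) = exp(2*t).
Var(X_t) = E[X_t^2] - (E[X_t])^2 = x_0^2 * exp(2 mu t) * (exp(sigma^2 t) - 1) = (exp(t/4) - 1)*exp(4*t).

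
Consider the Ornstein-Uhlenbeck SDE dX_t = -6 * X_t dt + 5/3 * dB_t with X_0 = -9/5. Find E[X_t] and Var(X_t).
E[X_t] = -9*exp(-6*t)/5; Var(X_t) = 25/108 - 25*exp(-12*t)/108

The OU SDE dX = -theta X dt + sigma dB admits the integrating factor exp(theta t): d(exp(theta t) X_t) = sigma exp(theta t) dB_t. Integrating from 0 to t:
  X_t = x_0 * exp(-theta t) + sigma * int_0^t exp(-theta (t-s)) dB_s.
The Itô integral has mean 0 and (by the Itô isometry) variance sigma^2 * int_0^t exp(-2 theta (t - s)) ds = sigma^2 * (1 - exp(-2 theta t)) / (2 theta).
With theta = 6, sigma = 5/3, x_0 = -9/5:
  E[X_t] = -9/5 * exp(-6 t) = -9*exp(-6*t)/5
  Var(X_t) = (5/3)^2 * (1 - exp(-2*6 t)) / (2 * 6) = 25/108 - 25*exp(-12*t)/108.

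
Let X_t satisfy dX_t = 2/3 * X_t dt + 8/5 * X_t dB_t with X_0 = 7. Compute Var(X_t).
Var(X_t) = 49*(exp(64*t/25) - 1)*exp(4*t/3)

For GBM dX = mu X dt + sigma X dB with X_0 = x_0, apply Itô to Y = log X: dY = (mu - sigma^2/2) dt + sigma dB, so Y_t = log(x_0) + (mu - sigma^2/2) t + sigma B_t and hence X_t = x_0 * exp((mu - sigma^2/2) t + sigma B_t).
With mu = 2/3, sigma = 8/5, x_0 = 7, this gives:
  X_t = 7 * exp((-46/75) * t + (8/5) * B_t).
Since sigma*B_t ~ Normal(0, sigma^2 t), E[exp(sigma*B_t)] = exp(sigma^2 t / 2); so E[X_t] = x_0 * exp((mu - sigma^2/2) t) * exp(sigma^2 t / 2) = x_0 * exp(mu t) = 7*exp(2*t/3).
Var(X_t) = E[X_t^2] - (E[X_t])^2 = x_0^2 * exp(2 mu t) * (exp(sigma^2 t) - 1) = 49*(exp(64*t/25) - 1)*exp(4*t/3).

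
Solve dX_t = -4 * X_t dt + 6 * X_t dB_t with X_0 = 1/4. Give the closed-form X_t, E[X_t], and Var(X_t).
X_t = 1/4 * exp((-22) t + (6) B_t); E[X_t] = exp(-4*t)/4; Var(X_t) = (exp(36*t) - 1)*exp(-8*t)/16

For GBM dX = mu X dt + sigma X dB with X_0 = x_0, apply Itô to Y = log X: dY = (mu - sigma^2/2) dt + sigma dB, so Y_t = log(x_0) + (mu - sigma^2/2) t + sigma B_t and hence X_t = x_0 * exp((mu - sigma^2/2) t + sigma B_t).
With mu = -4, sigma = 6, x_0 = 1/4, this gives:
  X_t = 1/4 * exp((-22) * t + (6) * B_t).
Since sigma*B_t ~ Normal(0, sigma^2 t), E[exp(sigma*B_t)] = exp(sigma^2 t / 2); so E[X_t] = x_0 * exp((mu - sigma^2/2) t) * exp(sigma^2 t / 2) = x_0 * exp(mu t) = exp(-4*t)/4.
Var(X_t) = E[X_t^2] - (E[X_t])^2 = x_0^2 * exp(2 mu t) * (exp(sigma^2 t) - 1) = (exp(36*t) - 1)*exp(-8*t)/16.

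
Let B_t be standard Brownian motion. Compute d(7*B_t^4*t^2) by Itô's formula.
d(7*B_t^4*t^2) = (14*B_t^2*t*(B_t^2 + 3*t)) dt + (28*B_t^3*t^2) dB_t

Itô's formula for f(t, x): d f(t, B_t) = (f_t + (1/2) f_xx) dt + f_x dB_t. Compute partials of f(t, x) = 7*t^2*x^4:
  f_t(t,x)  = 14*t*x^4
  f_x(t,x)  = 28*t^2*x^3
  f_xx(t,x) = 84*t^2*x^2
Assemble drift = f_t + (1/2) f_xx = 14*t*x^2*(3*t + x^2) and diffusion = f_x = 28*t^2*x^3. Substituting x = B_t:
  d(7*B_t^4*t^2) = (14*B_t^2*t*(B_t^2 + 3*t)) dt + (28*B_t^3*t^2) dB_t.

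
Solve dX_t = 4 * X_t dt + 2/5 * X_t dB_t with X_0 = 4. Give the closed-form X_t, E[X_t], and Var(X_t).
X_t = 4 * exp((98/25) t + (2/5) B_t); E[X_t] = 4*exp(4*t); Var(X_t) = 16*(exp(4*t/25) - 1)*exp(8*t)

For GBM dX = mu X dt + sigma X dB with X_0 = x_0, apply Itô to Y = log X: dY = (mu - sigma^2/2) dt + sigma dB, so Y_t = log(x_0) + (mu - sigma^2/2) t + sigma B_t and hence X_t = x_0 * exp((mu - sigma^2/2) t + sigma B_t).
With mu = 4, sigma = 2/5, x_0 = 4, this gives:
  X_t = 4 * exp((98/25) * t + (2/5) * B_t).
Since sigma*B_t ~ Normal(0, sigma^2 t), E[exp(sigma*B_t)] = exp(sigma^2 t / 2); so E[X_t] = x_0 * exp((mu - sigma^2/2) t) * exp(sigma^2 t / 2) = x_0 * exp(mu t) = 4*exp(4*t).
Var(X_t) = E[X_t^2] - (E[X_t])^2 = x_0^2 * exp(2 mu t) * (exp(sigma^2 t) - 1) = 16*(exp(4*t/25) - 1)*exp(8*t).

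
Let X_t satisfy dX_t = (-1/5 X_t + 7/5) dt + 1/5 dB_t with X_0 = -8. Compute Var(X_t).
Var(X_t) = 1/10 - exp(-2*t/5)/10

The variance V(t) = Var(X_t) satisfies V'(t) = 2 a V(t) + c^2 with V(0) = 0 (drift coefficient is linear in X, diffusion is constant). With a = -1/5, c = 1/5, the solution is
  V(t) = (c^2 / (2 a)) * (exp(2 a t) - 1)
       = ((1/5)^2 / (2*(-1/5))) * (exp((-2/5) t) - 1)
       = 1/10 - exp(-2*t/5)/10.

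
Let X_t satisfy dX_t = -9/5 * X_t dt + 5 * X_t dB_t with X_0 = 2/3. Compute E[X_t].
E[X_t] = 2*exp(-9*t/5)/3

For GBM dX = mu X dt + sigma X dB with X_0 = x_0, apply Itô to Y = log X: dY = (mu - sigma^2/2) dt + sigma dB, so Y_t = log(x_0) + (mu - sigma^2/2) t + sigma B_t and hence X_t = x_0 * exp((mu - sigma^2/2) t + sigma B_t).
With mu = -9/5, sigma = 5, x_0 = 2/3, this gives:
  X_t = 2/3 * exp((-143/10) * t + (5) * B_t).
Since sigma*B_t ~ Normal(0, sigma^2 t), E[exp(sigma*B_t)] = exp(sigma^2 t / 2); so E[X_t] = x_0 * exp((mu - sigma^2/2) t) * exp(sigma^2 t / 2) = x_0 * exp(mu t) = 2*exp(-9*t/5)/3.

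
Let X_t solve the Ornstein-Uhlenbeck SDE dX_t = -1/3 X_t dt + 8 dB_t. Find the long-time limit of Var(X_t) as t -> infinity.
lim Var(X_t) = 96

The OU SDE dX = -theta X dt + sigma dB admits the integrating factor exp(theta t): d(exp(theta t) X_t) = sigma exp(theta t) dB_t. Integrating from 0 to t gives X_t = x_0 * exp(-theta t) + sigma * int_0^t exp(-theta (t-s)) dB_s for any initial x_0. The Itô integral has variance (by the Itô isometry) sigma^2 * int_0^t exp(-2 theta (t - s)) ds = sigma^2 * (1 - exp(-2 theta t)) / (2 theta), independent of x_0.
With theta = 1/3, sigma = 8:
  Var(X_t) = (8)^2 * (1 - exp(-2*1/3 t)) / (2 * 1/3) = 96 - 96*exp(-2*t/3).
As t -> infinity, exp(-2*1/3 t) -> 0, so the stationary variance is sigma^2 / (2 theta) = 96.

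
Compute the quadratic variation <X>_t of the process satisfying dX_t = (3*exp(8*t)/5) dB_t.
<X>_t = 9*exp(16*t)/400 - 9/400

For an Itô process dX_t = a(t) dt + b(t) dB_t, the quadratic variation is <X>_t = int_0^t b(s)^2 ds (the drift term does not contribute). Here b(s) = 3*exp(8*s)/5, so
  b(s)^2 = 9*exp(16*s)/25.
Integrating from 0 to t:
  <X>_t = int_0^t (9*exp(16*s)/25) ds = 9*exp(16*t)/400 - 9/400.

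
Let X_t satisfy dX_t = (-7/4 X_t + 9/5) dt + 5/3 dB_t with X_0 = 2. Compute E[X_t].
E[X_t] = 36/35 + 34*exp(-7*t/4)/35

Taking expectations and using E[dB_t] = 0, the mean m(t) = E[X_t] satisfies the ODE m'(t) = a m(t) + b with m(0) = x_0. With a = -7/4, b = 9/5, x_0 = 2, the solution is
  m(t) = x_0 * exp(a t) + (b/a) * (exp(a t) - 1)
       = 2 * exp((-7/4) t) + ((9/5)/(-7/4)) * (exp((-7/4) t) - 1)
       = 36/35 + 34*exp(-7*t/4)/35.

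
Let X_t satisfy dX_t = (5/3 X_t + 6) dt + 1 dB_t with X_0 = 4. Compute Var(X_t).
Var(X_t) = 3*exp(10*t/3)/10 - 3/10

The variance V(t) = Var(X_t) satisfies V'(t) = 2 a V(t) + c^2 with V(0) = 0 (drift coefficient is linear in X, diffusion is constant). With a = 5/3, c = 1, the solution is
  V(t) = (c^2 / (2 a)) * (exp(2 a t) - 1)
       = (1^2 / (2*(5/3))) * (exp((10/3) t) - 1)
       = 3*exp(10*t/3)/10 - 3/10.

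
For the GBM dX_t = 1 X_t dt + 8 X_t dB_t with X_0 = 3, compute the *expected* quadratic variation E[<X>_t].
E[<X>_t] = 96*exp(66*t)/11 - 96/11

<X>_t = int_0^t (8 * X_s)^2 ds. Taking expectation inside the integral: E[<X>_t] = 8^2 * int_0^t E[X_s^2] ds. For GBM, E[X_s^2] = x_0^2 * exp((2 mu + sigma^2) s). Integrating:
  E[<X>_t] = 8^2 * 3^2 * (exp((2*1 + 8^2) t) - 1) / (2*1 + 8^2)
           = 8^2 * 3^2 * (exp(66 t) - 1) / 66 = 96*exp(66*t)/11 - 96/11.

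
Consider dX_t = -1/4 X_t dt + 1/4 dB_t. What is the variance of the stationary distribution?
lim Var(X_t) = 1/8

The OU SDE dX = -theta X dt + sigma dB admits the integrating factor exp(theta t): d(exp(theta t) X_t) = sigma exp(theta t) dB_t. Integrating from 0 to t gives X_t = x_0 * exp(-theta t) + sigma * int_0^t exp(-theta (t-s)) dB_s for any initial x_0. The Itô integral has variance (by the Itô isometry) sigma^2 * int_0^t exp(-2 theta (t - s)) ds = sigma^2 * (1 - exp(-2 theta t)) / (2 theta), independent of x_0.
With theta = 1/4, sigma = 1/4:
  Var(X_t) = (1/4)^2 * (1 - exp(-2*1/4 t)) / (2 * 1/4) = 1/8 - exp(-t/2)/8.
As t -> infinity, exp(-2*1/4 t) -> 0, so the stationary variance is sigma^2 / (2 theta) = 1/8.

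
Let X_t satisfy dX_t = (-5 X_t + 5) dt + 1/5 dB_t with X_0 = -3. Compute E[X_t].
E[X_t] = 1 - 4*exp(-5*t)

Taking expectations and using E[dB_t] = 0, the mean m(t) = E[X_t] satisfies the ODE m'(t) = a m(t) + b with m(0) = x_0. With a = -5, b = 5, x_0 = -3, the solution is
  m(t) = x_0 * exp(a t) + (b/a) * (exp(a t) - 1)
       = (-3) * exp((-5) t) + (5/(-5)) * (exp((-5) t) - 1)
       = 1 - 4*exp(-5*t).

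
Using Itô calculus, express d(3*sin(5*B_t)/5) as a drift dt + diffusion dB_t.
d(3*sin(5*B_t)/5) = (-15*sin(5*B_t)/2) dt + (3*cos(5*B_t)) dB_t

Itô's formula for f(B_t) gives d f(B_t) = f'(B_t) dB_t + (1/2) f''(B_t) dt. Compute derivatives of f(x) = 3*sin(5*x)/5:
  f'(x)  = 3*cos(5*x)
  f''(x) = -15*sin(5*x)
Substitute x = B_t and multiply the f'' term by 1/2:
  drift     = (1/2) * (-15*sin(5*x)) evaluated at B_t = -15*sin(5*B_t)/2
  diffusion = (3*cos(5*x)) evaluated at B_t = 3*cos(5*B_t)
Therefore d(3*sin(5*B_t)/5) = (-15*sin(5*B_t)/2) dt + (3*cos(5*B_t)) dB_t.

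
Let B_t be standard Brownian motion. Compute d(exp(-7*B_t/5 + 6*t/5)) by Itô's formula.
d(exp(-7*B_t/5 + 6*t/5)) = (109*exp(-7*B_t/5 + 6*t/5)/50) dt + (-7*exp(-7*B_t/5 + 6*t/5)/5) dB_t

Itô's formula for f(t, x): d f(t, B_t) = (f_t + (1/2) f_xx) dt + f_x dB_t. Compute partials of f(t, x) = exp(6*t/5 - 7*x/5):
  f_t(t,x)  = 6*exp(6*t/5 - 7*x/5)/5
  f_x(t,x)  = -7*exp(6*t/5 - 7*x/5)/5
  f_xx(t,x) = 49*exp(6*t/5 - 7*x/5)/25
Assemble drift = f_t + (1/2) f_xx = 109*exp(6*t/5 - 7*x/5)/50 and diffusion = f_x = -7*exp(6*t/5 - 7*x/5)/5. Substituting x = B_t:
  d(exp(-7*B_t/5 + 6*t/5)) = (109*exp(-7*B_t/5 + 6*t/5)/50) dt + (-7*exp(-7*B_t/5 + 6*t/5)/5) dB_t.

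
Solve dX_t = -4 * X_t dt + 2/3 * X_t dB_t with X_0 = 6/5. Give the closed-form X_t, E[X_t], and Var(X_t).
X_t = 6/5 * exp((-38/9) t + (2/3) B_t); E[X_t] = 6*exp(-4*t)/5; Var(X_t) = (36*exp(4*t/9) - 36)*exp(-8*t)/25

For GBM dX = mu X dt + sigma X dB with X_0 = x_0, apply Itô to Y = log X: dY = (mu - sigma^2/2) dt + sigma dB, so Y_t = log(x_0) + (mu - sigma^2/2) t + sigma B_t and hence X_t = x_0 * exp((mu - sigma^2/2) t + sigma B_t).
With mu = -4, sigma = 2/3, x_0 = 6/5, this gives:
  X_t = 6/5 * exp((-38/9) * t + (2/3) * B_t).
Since sigma*B_t ~ Normal(0, sigma^2 t), E[exp(sigma*B_t)] = exp(sigma^2 t / 2); so E[X_t] = x_0 * exp((mu - sigma^2/2) t) * exp(sigma^2 t / 2) = x_0 * exp(mu t) = 6*exp(-4*t)/5.
Var(X_t) = E[X_t^2] - (E[X_t])^2 = x_0^2 * exp(2 mu t) * (exp(sigma^2 t) - 1) = (36*exp(4*t/9) - 36)*exp(-8*t)/25.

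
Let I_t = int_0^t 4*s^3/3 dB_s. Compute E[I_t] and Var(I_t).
E[I_t] = 0; Var(I_t) = 16*t^7/63

The Itô integral of a deterministic integrand f(s) has mean 0 because each increment f(s) * (B_{s+ds} - B_s) has mean 0. By the Itô isometry:
  Var( int_0^t f(s) dB_s ) = E[ (int_0^t f(s) dB_s)^2 ] = int_0^t f(s)^2 ds.
Here f(s) = 4*s^3/3, so f(s)^2 = 16*s^6/9. Integrate:
  int_0^t (16*s^6/9) ds = 16*t^7/63.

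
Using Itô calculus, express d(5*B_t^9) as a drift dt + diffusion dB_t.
d(5*B_t^9) = (180*B_t^7) dt + (45*B_t^8) dB_t

Itô's formula for f(B_t) gives d f(B_t) = f'(B_t) dB_t + (1/2) f''(B_t) dt. Compute derivatives of f(x) = 5*x^9:
  f'(x)  = 45*x^8
  f''(x) = 360*x^7
Substitute x = B_t and multiply the f'' term by 1/2:
  drift     = (1/2) * (360*x^7) evaluated at B_t = 180*B_t^7
  diffusion = (45*x^8) evaluated at B_t = 45*B_t^8
Therefore d(5*B_t^9) = (180*B_t^7) dt + (45*B_t^8) dB_t.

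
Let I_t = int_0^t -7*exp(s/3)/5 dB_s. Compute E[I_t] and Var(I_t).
E[I_t] = 0; Var(I_t) = 147*exp(2*t/3)/50 - 147/50

The Itô integral of a deterministic integrand f(s) has mean 0 because each increment f(s) * (B_{s+ds} - B_s) has mean 0. By the Itô isometry:
  Var( int_0^t f(s) dB_s ) = E[ (int_0^t f(s) dB_s)^2 ] = int_0^t f(s)^2 ds.
Here f(s) = -7*exp(s/3)/5, so f(s)^2 = 49*exp(2*s/3)/25. Integrate:
  int_0^t (49*exp(2*s/3)/25) ds = 147*exp(2*t/3)/50 - 147/50.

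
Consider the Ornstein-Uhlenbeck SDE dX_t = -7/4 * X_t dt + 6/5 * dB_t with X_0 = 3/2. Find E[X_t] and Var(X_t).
E[X_t] = 3*exp(-7*t/4)/2; Var(X_t) = 72/175 - 72*exp(-7*t/2)/175

The OU SDE dX = -theta X dt + sigma dB admits the integrating factor exp(theta t): d(exp(theta t) X_t) = sigma exp(theta t) dB_t. Integrating from 0 to t:
  X_t = x_0 * exp(-theta t) + sigma * int_0^t exp(-theta (t-s)) dB_s.
The Itô integral has mean 0 and (by the Itô isometry) variance sigma^2 * int_0^t exp(-2 theta (t - s)) ds = sigma^2 * (1 - exp(-2 theta t)) / (2 theta).
With theta = 7/4, sigma = 6/5, x_0 = 3/2:
  E[X_t] = 3/2 * exp(-7/4 t) = 3*exp(-7*t/4)/2
  Var(X_t) = (6/5)^2 * (1 - exp(-2*7/4 t)) / (2 * 7/4) = 72/175 - 72*exp(-7*t/2)/175.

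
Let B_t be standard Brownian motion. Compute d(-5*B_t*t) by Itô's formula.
d(-5*B_t*t) = (-5*B_t) dt + (-5*t) dB_t

Itô's formula for f(t, x): d f(t, B_t) = (f_t + (1/2) f_xx) dt + f_x dB_t. Compute partials of f(t, x) = -5*t*x:
  f_t(t,x)  = -5*x
  f_x(t,x)  = -5*t
  f_xx(t,x) = 0
Assemble drift = f_t + (1/2) f_xx = -5*x and diffusion = f_x = -5*t. Substituting x = B_t:
  d(-5*B_t*t) = (-5*B_t) dt + (-5*t) dB_t.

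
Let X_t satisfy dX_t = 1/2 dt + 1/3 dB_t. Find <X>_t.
<X>_t = t/9

For an Itô process dX_t = a(t) dt + b(t) dB_t, the quadratic variation is <X>_t = int_0^t b(s)^2 ds (the drift term does not contribute). Here b(s) = 1/3, so
  b(s)^2 = 1/9.
Integrating from 0 to t:
  <X>_t = int_0^t (1/9) ds = t/9.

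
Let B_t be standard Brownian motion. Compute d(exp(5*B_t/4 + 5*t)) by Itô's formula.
d(exp(5*B_t/4 + 5*t)) = (185*exp(5*B_t/4 + 5*t)/32) dt + (5*exp(5*B_t/4 + 5*t)/4) dB_t

Itô's formula for f(t, x): d f(t, B_t) = (f_t + (1/2) f_xx) dt + f_x dB_t. Compute partials of f(t, x) = exp(5*t + 5*x/4):
  f_t(t,x)  = 5*exp(5*t + 5*x/4)
  f_x(t,x)  = 5*exp(5*t + 5*x/4)/4
  f_xx(t,x) = 25*exp(5*t + 5*x/4)/16
Assemble drift = f_t + (1/2) f_xx = 185*exp(5*t + 5*x/4)/32 and diffusion = f_x = 5*exp(5*t + 5*x/4)/4. Substituting x = B_t:
  d(exp(5*B_t/4 + 5*t)) = (185*exp(5*B_t/4 + 5*t)/32) dt + (5*exp(5*B_t/4 + 5*t)/4) dB_t.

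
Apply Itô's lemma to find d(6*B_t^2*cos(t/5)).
d(6*B_t^2*cos(t/5)) = (-6*B_t^2*sin(t/5)/5 + 6*cos(t/5)) dt + (12*B_t*cos(t/5)) dB_t

Itô's formula for f(t, x): d f(t, B_t) = (f_t + (1/2) f_xx) dt + f_x dB_t. Compute partials of f(t, x) = 6*x^2*cos(t/5):
  f_t(t,x)  = -6*x^2*sin(t/5)/5
  f_x(t,x)  = 12*x*cos(t/5)
  f_xx(t,x) = 12*cos(t/5)
Assemble drift = f_t + (1/2) f_xx = -6*x^2*sin(t/5)/5 + 6*cos(t/5) and diffusion = f_x = 12*x*cos(t/5). Substituting x = B_t:
  d(6*B_t^2*cos(t/5)) = (-6*B_t^2*sin(t/5)/5 + 6*cos(t/5)) dt + (12*B_t*cos(t/5)) dB_t.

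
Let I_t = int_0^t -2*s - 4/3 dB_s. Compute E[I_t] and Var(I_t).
E[I_t] = 0; Var(I_t) = 4*t*(3*t^2 + 6*t + 4)/9

The Itô integral of a deterministic integrand f(s) has mean 0 because each increment f(s) * (B_{s+ds} - B_s) has mean 0. By the Itô isometry:
  Var( int_0^t f(s) dB_s ) = E[ (int_0^t f(s) dB_s)^2 ] = int_0^t f(s)^2 ds.
Here f(s) = -2*s - 4/3, so f(s)^2 = 4*(3*s + 2)^2/9. Integrate:
  int_0^t (4*(3*s + 2)^2/9) ds = 4*t*(3*t^2 + 6*t + 4)/9.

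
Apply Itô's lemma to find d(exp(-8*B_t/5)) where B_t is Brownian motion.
d(exp(-8*B_t/5)) = (32*exp(-8*B_t/5)/25) dt + (-8*exp(-8*B_t/5)/5) dB_t

Itô's formula for f(B_t) gives d f(B_t) = f'(B_t) dB_t + (1/2) f''(B_t) dt. Compute derivatives of f(x) = exp(-8*x/5):
  f'(x)  = -8*exp(-8*x/5)/5
  f''(x) = 64*exp(-8*x/5)/25
Substitute x = B_t and multiply the f'' term by 1/2:
  drift     = (1/2) * (64*exp(-8*x/5)/25) evaluated at B_t = 32*exp(-8*B_t/5)/25
  diffusion = (-8*exp(-8*x/5)/5) evaluated at B_t = -8*exp(-8*B_t/5)/5
Therefore d(exp(-8*B_t/5)) = (32*exp(-8*B_t/5)/25) dt + (-8*exp(-8*B_t/5)/5) dB_t.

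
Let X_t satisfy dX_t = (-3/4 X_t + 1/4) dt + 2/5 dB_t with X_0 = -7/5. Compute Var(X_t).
Var(X_t) = 8/75 - 8*exp(-3*t/2)/75

The variance V(t) = Var(X_t) satisfies V'(t) = 2 a V(t) + c^2 with V(0) = 0 (drift coefficient is linear in X, diffusion is constant). With a = -3/4, c = 2/5, the solution is
  V(t) = (c^2 / (2 a)) * (exp(2 a t) - 1)
       = ((2/5)^2 / (2*(-3/4))) * (exp((-3/2) t) - 1)
       = 8/75 - 8*exp(-3*t/2)/75.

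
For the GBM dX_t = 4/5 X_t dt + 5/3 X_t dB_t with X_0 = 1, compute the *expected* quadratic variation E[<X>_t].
E[<X>_t] = 125*exp(197*t/45)/197 - 125/197

<X>_t = int_0^t ((5/3) * X_s)^2 ds. Taking expectation inside the integral: E[<X>_t] = (5/3)^2 * int_0^t E[X_s^2] ds. For GBM, E[X_s^2] = x_0^2 * exp((2 mu + sigma^2) s). Integrating:
  E[<X>_t] = (5/3)^2 * 1^2 * (exp((2*(4/5) + (5/3)^2) t) - 1) / (2*(4/5) + (5/3)^2)
           = (5/3)^2 * 1^2 * (exp((197/45) t) - 1) / (197/45) = 125*exp(197*t/45)/197 - 125/197.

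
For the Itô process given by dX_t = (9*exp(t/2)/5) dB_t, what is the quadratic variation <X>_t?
<X>_t = 81*exp(t)/25 - 81/25

For an Itô process dX_t = a(t) dt + b(t) dB_t, the quadratic variation is <X>_t = int_0^t b(s)^2 ds (the drift term does not contribute). Here b(s) = 9*exp(s/2)/5, so
  b(s)^2 = 81*exp(s)/25.
Integrating from 0 to t:
  <X>_t = int_0^t (81*exp(s)/25) ds = 81*exp(t)/25 - 81/25.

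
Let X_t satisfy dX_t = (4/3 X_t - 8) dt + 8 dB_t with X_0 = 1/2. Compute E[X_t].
E[X_t] = 6 - 11*exp(4*t/3)/2

Taking expectations and using E[dB_t] = 0, the mean m(t) = E[X_t] satisfies the ODE m'(t) = a m(t) + b with m(0) = x_0. With a = 4/3, b = -8, x_0 = 1/2, the solution is
  m(t) = x_0 * exp(a t) + (b/a) * (exp(a t) - 1)
       = (1/2) * exp((4/3) t) + ((-8)/(4/3)) * (exp((4/3) t) - 1)
       = 6 - 11*exp(4*t/3)/2.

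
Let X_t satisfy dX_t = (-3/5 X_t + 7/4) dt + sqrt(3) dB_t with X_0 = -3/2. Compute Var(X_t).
Var(X_t) = 5/2 - 5*exp(-6*t/5)/2

The variance V(t) = Var(X_t) satisfies V'(t) = 2 a V(t) + c^2 with V(0) = 0 (drift coefficient is linear in X, diffusion is constant). With a = -3/5, c = sqrt(3), the solution is
  V(t) = (c^2 / (2 a)) * (exp(2 a t) - 1)
       = (sqrt(3)^2 / (2*(-3/5))) * (exp((-6/5) t) - 1)
       = 5/2 - 5*exp(-6*t/5)/2.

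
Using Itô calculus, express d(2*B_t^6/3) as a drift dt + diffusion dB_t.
d(2*B_t^6/3) = (10*B_t^4) dt + (4*B_t^5) dB_t

Itô's formula for f(B_t) gives d f(B_t) = f'(B_t) dB_t + (1/2) f''(B_t) dt. Compute derivatives of f(x) = 2*x^6/3:
  f'(x)  = 4*x^5
  f''(x) = 20*x^4
Substitute x = B_t and multiply the f'' term by 1/2:
  drift     = (1/2) * (20*x^4) evaluated at B_t = 10*B_t^4
  diffusion = (4*x^5) evaluated at B_t = 4*B_t^5
Therefore d(2*B_t^6/3) = (10*B_t^4) dt + (4*B_t^5) dB_t.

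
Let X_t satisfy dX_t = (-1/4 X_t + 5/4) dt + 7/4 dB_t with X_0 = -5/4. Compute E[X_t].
E[X_t] = 5 - 25*exp(-t/4)/4

Taking expectations and using E[dB_t] = 0, the mean m(t) = E[X_t] satisfies the ODE m'(t) = a m(t) + b with m(0) = x_0. With a = -1/4, b = 5/4, x_0 = -5/4, the solution is
  m(t) = x_0 * exp(a t) + (b/a) * (exp(a t) - 1)
       = (-5/4) * exp((-1/4) t) + ((5/4)/(-1/4)) * (exp((-1/4) t) - 1)
       = 5 - 25*exp(-t/4)/4.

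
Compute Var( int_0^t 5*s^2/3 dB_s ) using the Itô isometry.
Var = 5*t^5/9

The Itô integral of a deterministic integrand f(s) has mean 0 because each increment f(s) * (B_{s+ds} - B_s) has mean 0. By the Itô isometry:
  Var( int_0^t f(s) dB_s ) = E[ (int_0^t f(s) dB_s)^2 ] = int_0^t f(s)^2 ds.
Here f(s) = 5*s^2/3, so f(s)^2 = 25*s^4/9. Integrate:
  int_0^t (25*s^4/9) ds = 5*t^5/9.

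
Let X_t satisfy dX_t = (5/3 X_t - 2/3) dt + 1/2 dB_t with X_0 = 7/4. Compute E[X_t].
E[X_t] = 27*exp(5*t/3)/20 + 2/5

Taking expectations and using E[dB_t] = 0, the mean m(t) = E[X_t] satisfies the ODE m'(t) = a m(t) + b with m(0) = x_0. With a = 5/3, b = -2/3, x_0 = 7/4, the solution is
  m(t) = x_0 * exp(a t) + (b/a) * (exp(a t) - 1)
       = (7/4) * exp((5/3) t) + ((-2/3)/(5/3)) * (exp((5/3) t) - 1)
       = 27*exp(5*t/3)/20 + 2/5.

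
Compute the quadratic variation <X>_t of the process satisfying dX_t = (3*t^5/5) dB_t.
<X>_t = 9*t^11/275

For an Itô process dX_t = a(t) dt + b(t) dB_t, the quadratic variation is <X>_t = int_0^t b(s)^2 ds (the drift term does not contribute). Here b(s) = 3*s^5/5, so
  b(s)^2 = 9*s^10/25.
Integrating from 0 to t:
  <X>_t = int_0^t (9*s^10/25) ds = 9*t^11/275.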